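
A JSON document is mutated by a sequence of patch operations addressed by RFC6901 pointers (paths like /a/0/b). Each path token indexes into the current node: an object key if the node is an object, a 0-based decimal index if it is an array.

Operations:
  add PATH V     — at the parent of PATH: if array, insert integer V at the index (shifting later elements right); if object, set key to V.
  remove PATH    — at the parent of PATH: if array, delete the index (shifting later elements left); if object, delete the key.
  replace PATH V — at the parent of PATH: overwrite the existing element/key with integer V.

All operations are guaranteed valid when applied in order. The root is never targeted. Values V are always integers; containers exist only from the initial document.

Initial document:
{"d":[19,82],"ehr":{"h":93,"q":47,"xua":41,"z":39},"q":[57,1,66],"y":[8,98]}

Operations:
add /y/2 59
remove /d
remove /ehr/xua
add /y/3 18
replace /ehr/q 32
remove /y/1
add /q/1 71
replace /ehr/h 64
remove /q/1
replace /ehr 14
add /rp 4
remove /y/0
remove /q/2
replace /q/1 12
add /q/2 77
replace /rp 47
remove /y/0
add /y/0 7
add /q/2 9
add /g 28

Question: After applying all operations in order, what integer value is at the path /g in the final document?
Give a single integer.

Answer: 28

Derivation:
After op 1 (add /y/2 59): {"d":[19,82],"ehr":{"h":93,"q":47,"xua":41,"z":39},"q":[57,1,66],"y":[8,98,59]}
After op 2 (remove /d): {"ehr":{"h":93,"q":47,"xua":41,"z":39},"q":[57,1,66],"y":[8,98,59]}
After op 3 (remove /ehr/xua): {"ehr":{"h":93,"q":47,"z":39},"q":[57,1,66],"y":[8,98,59]}
After op 4 (add /y/3 18): {"ehr":{"h":93,"q":47,"z":39},"q":[57,1,66],"y":[8,98,59,18]}
After op 5 (replace /ehr/q 32): {"ehr":{"h":93,"q":32,"z":39},"q":[57,1,66],"y":[8,98,59,18]}
After op 6 (remove /y/1): {"ehr":{"h":93,"q":32,"z":39},"q":[57,1,66],"y":[8,59,18]}
After op 7 (add /q/1 71): {"ehr":{"h":93,"q":32,"z":39},"q":[57,71,1,66],"y":[8,59,18]}
After op 8 (replace /ehr/h 64): {"ehr":{"h":64,"q":32,"z":39},"q":[57,71,1,66],"y":[8,59,18]}
After op 9 (remove /q/1): {"ehr":{"h":64,"q":32,"z":39},"q":[57,1,66],"y":[8,59,18]}
After op 10 (replace /ehr 14): {"ehr":14,"q":[57,1,66],"y":[8,59,18]}
After op 11 (add /rp 4): {"ehr":14,"q":[57,1,66],"rp":4,"y":[8,59,18]}
After op 12 (remove /y/0): {"ehr":14,"q":[57,1,66],"rp":4,"y":[59,18]}
After op 13 (remove /q/2): {"ehr":14,"q":[57,1],"rp":4,"y":[59,18]}
After op 14 (replace /q/1 12): {"ehr":14,"q":[57,12],"rp":4,"y":[59,18]}
After op 15 (add /q/2 77): {"ehr":14,"q":[57,12,77],"rp":4,"y":[59,18]}
After op 16 (replace /rp 47): {"ehr":14,"q":[57,12,77],"rp":47,"y":[59,18]}
After op 17 (remove /y/0): {"ehr":14,"q":[57,12,77],"rp":47,"y":[18]}
After op 18 (add /y/0 7): {"ehr":14,"q":[57,12,77],"rp":47,"y":[7,18]}
After op 19 (add /q/2 9): {"ehr":14,"q":[57,12,9,77],"rp":47,"y":[7,18]}
After op 20 (add /g 28): {"ehr":14,"g":28,"q":[57,12,9,77],"rp":47,"y":[7,18]}
Value at /g: 28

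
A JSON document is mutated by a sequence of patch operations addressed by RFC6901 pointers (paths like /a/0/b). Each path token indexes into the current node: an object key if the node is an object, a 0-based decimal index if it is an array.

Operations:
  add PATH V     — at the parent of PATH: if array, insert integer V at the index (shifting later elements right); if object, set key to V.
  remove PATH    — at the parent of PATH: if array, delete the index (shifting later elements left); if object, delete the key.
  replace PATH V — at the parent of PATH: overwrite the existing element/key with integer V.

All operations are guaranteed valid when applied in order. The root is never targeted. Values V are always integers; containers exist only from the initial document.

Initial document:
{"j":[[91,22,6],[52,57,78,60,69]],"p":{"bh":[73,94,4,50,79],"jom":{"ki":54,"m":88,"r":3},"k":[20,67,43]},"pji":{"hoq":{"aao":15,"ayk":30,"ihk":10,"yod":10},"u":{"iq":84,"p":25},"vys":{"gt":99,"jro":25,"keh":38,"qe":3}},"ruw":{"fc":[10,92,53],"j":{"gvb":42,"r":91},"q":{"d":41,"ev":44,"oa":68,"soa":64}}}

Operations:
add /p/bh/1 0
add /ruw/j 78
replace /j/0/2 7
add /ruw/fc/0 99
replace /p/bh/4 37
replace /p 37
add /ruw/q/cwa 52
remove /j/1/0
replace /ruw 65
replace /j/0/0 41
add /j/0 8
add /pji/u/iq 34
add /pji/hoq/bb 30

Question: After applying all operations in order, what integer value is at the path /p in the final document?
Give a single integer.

After op 1 (add /p/bh/1 0): {"j":[[91,22,6],[52,57,78,60,69]],"p":{"bh":[73,0,94,4,50,79],"jom":{"ki":54,"m":88,"r":3},"k":[20,67,43]},"pji":{"hoq":{"aao":15,"ayk":30,"ihk":10,"yod":10},"u":{"iq":84,"p":25},"vys":{"gt":99,"jro":25,"keh":38,"qe":3}},"ruw":{"fc":[10,92,53],"j":{"gvb":42,"r":91},"q":{"d":41,"ev":44,"oa":68,"soa":64}}}
After op 2 (add /ruw/j 78): {"j":[[91,22,6],[52,57,78,60,69]],"p":{"bh":[73,0,94,4,50,79],"jom":{"ki":54,"m":88,"r":3},"k":[20,67,43]},"pji":{"hoq":{"aao":15,"ayk":30,"ihk":10,"yod":10},"u":{"iq":84,"p":25},"vys":{"gt":99,"jro":25,"keh":38,"qe":3}},"ruw":{"fc":[10,92,53],"j":78,"q":{"d":41,"ev":44,"oa":68,"soa":64}}}
After op 3 (replace /j/0/2 7): {"j":[[91,22,7],[52,57,78,60,69]],"p":{"bh":[73,0,94,4,50,79],"jom":{"ki":54,"m":88,"r":3},"k":[20,67,43]},"pji":{"hoq":{"aao":15,"ayk":30,"ihk":10,"yod":10},"u":{"iq":84,"p":25},"vys":{"gt":99,"jro":25,"keh":38,"qe":3}},"ruw":{"fc":[10,92,53],"j":78,"q":{"d":41,"ev":44,"oa":68,"soa":64}}}
After op 4 (add /ruw/fc/0 99): {"j":[[91,22,7],[52,57,78,60,69]],"p":{"bh":[73,0,94,4,50,79],"jom":{"ki":54,"m":88,"r":3},"k":[20,67,43]},"pji":{"hoq":{"aao":15,"ayk":30,"ihk":10,"yod":10},"u":{"iq":84,"p":25},"vys":{"gt":99,"jro":25,"keh":38,"qe":3}},"ruw":{"fc":[99,10,92,53],"j":78,"q":{"d":41,"ev":44,"oa":68,"soa":64}}}
After op 5 (replace /p/bh/4 37): {"j":[[91,22,7],[52,57,78,60,69]],"p":{"bh":[73,0,94,4,37,79],"jom":{"ki":54,"m":88,"r":3},"k":[20,67,43]},"pji":{"hoq":{"aao":15,"ayk":30,"ihk":10,"yod":10},"u":{"iq":84,"p":25},"vys":{"gt":99,"jro":25,"keh":38,"qe":3}},"ruw":{"fc":[99,10,92,53],"j":78,"q":{"d":41,"ev":44,"oa":68,"soa":64}}}
After op 6 (replace /p 37): {"j":[[91,22,7],[52,57,78,60,69]],"p":37,"pji":{"hoq":{"aao":15,"ayk":30,"ihk":10,"yod":10},"u":{"iq":84,"p":25},"vys":{"gt":99,"jro":25,"keh":38,"qe":3}},"ruw":{"fc":[99,10,92,53],"j":78,"q":{"d":41,"ev":44,"oa":68,"soa":64}}}
After op 7 (add /ruw/q/cwa 52): {"j":[[91,22,7],[52,57,78,60,69]],"p":37,"pji":{"hoq":{"aao":15,"ayk":30,"ihk":10,"yod":10},"u":{"iq":84,"p":25},"vys":{"gt":99,"jro":25,"keh":38,"qe":3}},"ruw":{"fc":[99,10,92,53],"j":78,"q":{"cwa":52,"d":41,"ev":44,"oa":68,"soa":64}}}
After op 8 (remove /j/1/0): {"j":[[91,22,7],[57,78,60,69]],"p":37,"pji":{"hoq":{"aao":15,"ayk":30,"ihk":10,"yod":10},"u":{"iq":84,"p":25},"vys":{"gt":99,"jro":25,"keh":38,"qe":3}},"ruw":{"fc":[99,10,92,53],"j":78,"q":{"cwa":52,"d":41,"ev":44,"oa":68,"soa":64}}}
After op 9 (replace /ruw 65): {"j":[[91,22,7],[57,78,60,69]],"p":37,"pji":{"hoq":{"aao":15,"ayk":30,"ihk":10,"yod":10},"u":{"iq":84,"p":25},"vys":{"gt":99,"jro":25,"keh":38,"qe":3}},"ruw":65}
After op 10 (replace /j/0/0 41): {"j":[[41,22,7],[57,78,60,69]],"p":37,"pji":{"hoq":{"aao":15,"ayk":30,"ihk":10,"yod":10},"u":{"iq":84,"p":25},"vys":{"gt":99,"jro":25,"keh":38,"qe":3}},"ruw":65}
After op 11 (add /j/0 8): {"j":[8,[41,22,7],[57,78,60,69]],"p":37,"pji":{"hoq":{"aao":15,"ayk":30,"ihk":10,"yod":10},"u":{"iq":84,"p":25},"vys":{"gt":99,"jro":25,"keh":38,"qe":3}},"ruw":65}
After op 12 (add /pji/u/iq 34): {"j":[8,[41,22,7],[57,78,60,69]],"p":37,"pji":{"hoq":{"aao":15,"ayk":30,"ihk":10,"yod":10},"u":{"iq":34,"p":25},"vys":{"gt":99,"jro":25,"keh":38,"qe":3}},"ruw":65}
After op 13 (add /pji/hoq/bb 30): {"j":[8,[41,22,7],[57,78,60,69]],"p":37,"pji":{"hoq":{"aao":15,"ayk":30,"bb":30,"ihk":10,"yod":10},"u":{"iq":34,"p":25},"vys":{"gt":99,"jro":25,"keh":38,"qe":3}},"ruw":65}
Value at /p: 37

Answer: 37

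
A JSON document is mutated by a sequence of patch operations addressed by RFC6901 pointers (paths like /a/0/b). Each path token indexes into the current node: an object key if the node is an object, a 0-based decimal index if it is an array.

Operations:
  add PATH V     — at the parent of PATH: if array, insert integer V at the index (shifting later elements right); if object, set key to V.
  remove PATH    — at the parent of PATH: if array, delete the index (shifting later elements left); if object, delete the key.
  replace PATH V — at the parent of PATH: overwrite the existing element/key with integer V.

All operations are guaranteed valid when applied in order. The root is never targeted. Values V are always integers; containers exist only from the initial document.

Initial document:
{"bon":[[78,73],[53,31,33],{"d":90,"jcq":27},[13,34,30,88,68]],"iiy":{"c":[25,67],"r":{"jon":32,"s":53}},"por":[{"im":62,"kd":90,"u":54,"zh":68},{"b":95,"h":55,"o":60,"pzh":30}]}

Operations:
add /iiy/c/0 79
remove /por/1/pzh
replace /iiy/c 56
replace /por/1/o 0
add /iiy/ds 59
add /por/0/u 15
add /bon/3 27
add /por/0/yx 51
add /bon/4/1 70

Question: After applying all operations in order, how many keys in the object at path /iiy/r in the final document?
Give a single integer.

Answer: 2

Derivation:
After op 1 (add /iiy/c/0 79): {"bon":[[78,73],[53,31,33],{"d":90,"jcq":27},[13,34,30,88,68]],"iiy":{"c":[79,25,67],"r":{"jon":32,"s":53}},"por":[{"im":62,"kd":90,"u":54,"zh":68},{"b":95,"h":55,"o":60,"pzh":30}]}
After op 2 (remove /por/1/pzh): {"bon":[[78,73],[53,31,33],{"d":90,"jcq":27},[13,34,30,88,68]],"iiy":{"c":[79,25,67],"r":{"jon":32,"s":53}},"por":[{"im":62,"kd":90,"u":54,"zh":68},{"b":95,"h":55,"o":60}]}
After op 3 (replace /iiy/c 56): {"bon":[[78,73],[53,31,33],{"d":90,"jcq":27},[13,34,30,88,68]],"iiy":{"c":56,"r":{"jon":32,"s":53}},"por":[{"im":62,"kd":90,"u":54,"zh":68},{"b":95,"h":55,"o":60}]}
After op 4 (replace /por/1/o 0): {"bon":[[78,73],[53,31,33],{"d":90,"jcq":27},[13,34,30,88,68]],"iiy":{"c":56,"r":{"jon":32,"s":53}},"por":[{"im":62,"kd":90,"u":54,"zh":68},{"b":95,"h":55,"o":0}]}
After op 5 (add /iiy/ds 59): {"bon":[[78,73],[53,31,33],{"d":90,"jcq":27},[13,34,30,88,68]],"iiy":{"c":56,"ds":59,"r":{"jon":32,"s":53}},"por":[{"im":62,"kd":90,"u":54,"zh":68},{"b":95,"h":55,"o":0}]}
After op 6 (add /por/0/u 15): {"bon":[[78,73],[53,31,33],{"d":90,"jcq":27},[13,34,30,88,68]],"iiy":{"c":56,"ds":59,"r":{"jon":32,"s":53}},"por":[{"im":62,"kd":90,"u":15,"zh":68},{"b":95,"h":55,"o":0}]}
After op 7 (add /bon/3 27): {"bon":[[78,73],[53,31,33],{"d":90,"jcq":27},27,[13,34,30,88,68]],"iiy":{"c":56,"ds":59,"r":{"jon":32,"s":53}},"por":[{"im":62,"kd":90,"u":15,"zh":68},{"b":95,"h":55,"o":0}]}
After op 8 (add /por/0/yx 51): {"bon":[[78,73],[53,31,33],{"d":90,"jcq":27},27,[13,34,30,88,68]],"iiy":{"c":56,"ds":59,"r":{"jon":32,"s":53}},"por":[{"im":62,"kd":90,"u":15,"yx":51,"zh":68},{"b":95,"h":55,"o":0}]}
After op 9 (add /bon/4/1 70): {"bon":[[78,73],[53,31,33],{"d":90,"jcq":27},27,[13,70,34,30,88,68]],"iiy":{"c":56,"ds":59,"r":{"jon":32,"s":53}},"por":[{"im":62,"kd":90,"u":15,"yx":51,"zh":68},{"b":95,"h":55,"o":0}]}
Size at path /iiy/r: 2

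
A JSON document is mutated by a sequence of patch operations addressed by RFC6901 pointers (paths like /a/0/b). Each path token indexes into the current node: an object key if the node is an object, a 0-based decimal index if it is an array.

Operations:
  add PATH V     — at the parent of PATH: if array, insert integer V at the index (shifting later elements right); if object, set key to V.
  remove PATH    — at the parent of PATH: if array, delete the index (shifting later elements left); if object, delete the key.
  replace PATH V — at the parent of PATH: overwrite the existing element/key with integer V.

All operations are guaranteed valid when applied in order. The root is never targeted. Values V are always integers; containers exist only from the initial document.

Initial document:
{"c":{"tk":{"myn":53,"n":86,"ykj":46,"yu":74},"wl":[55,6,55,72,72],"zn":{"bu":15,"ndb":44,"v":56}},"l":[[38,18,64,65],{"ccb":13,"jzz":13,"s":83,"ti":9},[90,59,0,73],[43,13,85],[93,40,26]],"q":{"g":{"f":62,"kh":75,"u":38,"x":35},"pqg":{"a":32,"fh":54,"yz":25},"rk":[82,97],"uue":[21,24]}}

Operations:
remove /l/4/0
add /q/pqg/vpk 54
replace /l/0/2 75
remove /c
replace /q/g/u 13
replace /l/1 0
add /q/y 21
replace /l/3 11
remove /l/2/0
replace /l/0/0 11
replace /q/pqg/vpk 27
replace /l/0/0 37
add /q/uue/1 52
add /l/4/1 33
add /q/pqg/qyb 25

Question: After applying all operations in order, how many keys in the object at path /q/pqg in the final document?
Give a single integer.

Answer: 5

Derivation:
After op 1 (remove /l/4/0): {"c":{"tk":{"myn":53,"n":86,"ykj":46,"yu":74},"wl":[55,6,55,72,72],"zn":{"bu":15,"ndb":44,"v":56}},"l":[[38,18,64,65],{"ccb":13,"jzz":13,"s":83,"ti":9},[90,59,0,73],[43,13,85],[40,26]],"q":{"g":{"f":62,"kh":75,"u":38,"x":35},"pqg":{"a":32,"fh":54,"yz":25},"rk":[82,97],"uue":[21,24]}}
After op 2 (add /q/pqg/vpk 54): {"c":{"tk":{"myn":53,"n":86,"ykj":46,"yu":74},"wl":[55,6,55,72,72],"zn":{"bu":15,"ndb":44,"v":56}},"l":[[38,18,64,65],{"ccb":13,"jzz":13,"s":83,"ti":9},[90,59,0,73],[43,13,85],[40,26]],"q":{"g":{"f":62,"kh":75,"u":38,"x":35},"pqg":{"a":32,"fh":54,"vpk":54,"yz":25},"rk":[82,97],"uue":[21,24]}}
After op 3 (replace /l/0/2 75): {"c":{"tk":{"myn":53,"n":86,"ykj":46,"yu":74},"wl":[55,6,55,72,72],"zn":{"bu":15,"ndb":44,"v":56}},"l":[[38,18,75,65],{"ccb":13,"jzz":13,"s":83,"ti":9},[90,59,0,73],[43,13,85],[40,26]],"q":{"g":{"f":62,"kh":75,"u":38,"x":35},"pqg":{"a":32,"fh":54,"vpk":54,"yz":25},"rk":[82,97],"uue":[21,24]}}
After op 4 (remove /c): {"l":[[38,18,75,65],{"ccb":13,"jzz":13,"s":83,"ti":9},[90,59,0,73],[43,13,85],[40,26]],"q":{"g":{"f":62,"kh":75,"u":38,"x":35},"pqg":{"a":32,"fh":54,"vpk":54,"yz":25},"rk":[82,97],"uue":[21,24]}}
After op 5 (replace /q/g/u 13): {"l":[[38,18,75,65],{"ccb":13,"jzz":13,"s":83,"ti":9},[90,59,0,73],[43,13,85],[40,26]],"q":{"g":{"f":62,"kh":75,"u":13,"x":35},"pqg":{"a":32,"fh":54,"vpk":54,"yz":25},"rk":[82,97],"uue":[21,24]}}
After op 6 (replace /l/1 0): {"l":[[38,18,75,65],0,[90,59,0,73],[43,13,85],[40,26]],"q":{"g":{"f":62,"kh":75,"u":13,"x":35},"pqg":{"a":32,"fh":54,"vpk":54,"yz":25},"rk":[82,97],"uue":[21,24]}}
After op 7 (add /q/y 21): {"l":[[38,18,75,65],0,[90,59,0,73],[43,13,85],[40,26]],"q":{"g":{"f":62,"kh":75,"u":13,"x":35},"pqg":{"a":32,"fh":54,"vpk":54,"yz":25},"rk":[82,97],"uue":[21,24],"y":21}}
After op 8 (replace /l/3 11): {"l":[[38,18,75,65],0,[90,59,0,73],11,[40,26]],"q":{"g":{"f":62,"kh":75,"u":13,"x":35},"pqg":{"a":32,"fh":54,"vpk":54,"yz":25},"rk":[82,97],"uue":[21,24],"y":21}}
After op 9 (remove /l/2/0): {"l":[[38,18,75,65],0,[59,0,73],11,[40,26]],"q":{"g":{"f":62,"kh":75,"u":13,"x":35},"pqg":{"a":32,"fh":54,"vpk":54,"yz":25},"rk":[82,97],"uue":[21,24],"y":21}}
After op 10 (replace /l/0/0 11): {"l":[[11,18,75,65],0,[59,0,73],11,[40,26]],"q":{"g":{"f":62,"kh":75,"u":13,"x":35},"pqg":{"a":32,"fh":54,"vpk":54,"yz":25},"rk":[82,97],"uue":[21,24],"y":21}}
After op 11 (replace /q/pqg/vpk 27): {"l":[[11,18,75,65],0,[59,0,73],11,[40,26]],"q":{"g":{"f":62,"kh":75,"u":13,"x":35},"pqg":{"a":32,"fh":54,"vpk":27,"yz":25},"rk":[82,97],"uue":[21,24],"y":21}}
After op 12 (replace /l/0/0 37): {"l":[[37,18,75,65],0,[59,0,73],11,[40,26]],"q":{"g":{"f":62,"kh":75,"u":13,"x":35},"pqg":{"a":32,"fh":54,"vpk":27,"yz":25},"rk":[82,97],"uue":[21,24],"y":21}}
After op 13 (add /q/uue/1 52): {"l":[[37,18,75,65],0,[59,0,73],11,[40,26]],"q":{"g":{"f":62,"kh":75,"u":13,"x":35},"pqg":{"a":32,"fh":54,"vpk":27,"yz":25},"rk":[82,97],"uue":[21,52,24],"y":21}}
After op 14 (add /l/4/1 33): {"l":[[37,18,75,65],0,[59,0,73],11,[40,33,26]],"q":{"g":{"f":62,"kh":75,"u":13,"x":35},"pqg":{"a":32,"fh":54,"vpk":27,"yz":25},"rk":[82,97],"uue":[21,52,24],"y":21}}
After op 15 (add /q/pqg/qyb 25): {"l":[[37,18,75,65],0,[59,0,73],11,[40,33,26]],"q":{"g":{"f":62,"kh":75,"u":13,"x":35},"pqg":{"a":32,"fh":54,"qyb":25,"vpk":27,"yz":25},"rk":[82,97],"uue":[21,52,24],"y":21}}
Size at path /q/pqg: 5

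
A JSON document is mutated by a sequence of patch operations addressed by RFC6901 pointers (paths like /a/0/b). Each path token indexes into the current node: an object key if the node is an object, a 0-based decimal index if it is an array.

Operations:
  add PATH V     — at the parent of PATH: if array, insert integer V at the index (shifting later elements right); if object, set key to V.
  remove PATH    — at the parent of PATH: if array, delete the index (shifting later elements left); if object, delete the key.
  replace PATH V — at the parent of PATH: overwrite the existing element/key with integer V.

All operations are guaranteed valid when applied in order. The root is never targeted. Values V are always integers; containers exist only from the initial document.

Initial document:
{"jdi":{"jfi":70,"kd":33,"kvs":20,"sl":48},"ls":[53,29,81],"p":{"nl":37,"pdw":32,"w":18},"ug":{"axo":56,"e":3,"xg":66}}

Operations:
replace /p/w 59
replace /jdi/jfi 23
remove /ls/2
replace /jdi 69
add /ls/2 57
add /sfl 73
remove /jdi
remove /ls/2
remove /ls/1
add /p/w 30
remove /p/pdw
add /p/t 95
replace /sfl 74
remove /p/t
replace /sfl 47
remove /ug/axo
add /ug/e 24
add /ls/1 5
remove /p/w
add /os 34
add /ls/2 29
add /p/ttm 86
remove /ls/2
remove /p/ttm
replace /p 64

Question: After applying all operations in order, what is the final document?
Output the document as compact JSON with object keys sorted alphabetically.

Answer: {"ls":[53,5],"os":34,"p":64,"sfl":47,"ug":{"e":24,"xg":66}}

Derivation:
After op 1 (replace /p/w 59): {"jdi":{"jfi":70,"kd":33,"kvs":20,"sl":48},"ls":[53,29,81],"p":{"nl":37,"pdw":32,"w":59},"ug":{"axo":56,"e":3,"xg":66}}
After op 2 (replace /jdi/jfi 23): {"jdi":{"jfi":23,"kd":33,"kvs":20,"sl":48},"ls":[53,29,81],"p":{"nl":37,"pdw":32,"w":59},"ug":{"axo":56,"e":3,"xg":66}}
After op 3 (remove /ls/2): {"jdi":{"jfi":23,"kd":33,"kvs":20,"sl":48},"ls":[53,29],"p":{"nl":37,"pdw":32,"w":59},"ug":{"axo":56,"e":3,"xg":66}}
After op 4 (replace /jdi 69): {"jdi":69,"ls":[53,29],"p":{"nl":37,"pdw":32,"w":59},"ug":{"axo":56,"e":3,"xg":66}}
After op 5 (add /ls/2 57): {"jdi":69,"ls":[53,29,57],"p":{"nl":37,"pdw":32,"w":59},"ug":{"axo":56,"e":3,"xg":66}}
After op 6 (add /sfl 73): {"jdi":69,"ls":[53,29,57],"p":{"nl":37,"pdw":32,"w":59},"sfl":73,"ug":{"axo":56,"e":3,"xg":66}}
After op 7 (remove /jdi): {"ls":[53,29,57],"p":{"nl":37,"pdw":32,"w":59},"sfl":73,"ug":{"axo":56,"e":3,"xg":66}}
After op 8 (remove /ls/2): {"ls":[53,29],"p":{"nl":37,"pdw":32,"w":59},"sfl":73,"ug":{"axo":56,"e":3,"xg":66}}
After op 9 (remove /ls/1): {"ls":[53],"p":{"nl":37,"pdw":32,"w":59},"sfl":73,"ug":{"axo":56,"e":3,"xg":66}}
After op 10 (add /p/w 30): {"ls":[53],"p":{"nl":37,"pdw":32,"w":30},"sfl":73,"ug":{"axo":56,"e":3,"xg":66}}
After op 11 (remove /p/pdw): {"ls":[53],"p":{"nl":37,"w":30},"sfl":73,"ug":{"axo":56,"e":3,"xg":66}}
After op 12 (add /p/t 95): {"ls":[53],"p":{"nl":37,"t":95,"w":30},"sfl":73,"ug":{"axo":56,"e":3,"xg":66}}
After op 13 (replace /sfl 74): {"ls":[53],"p":{"nl":37,"t":95,"w":30},"sfl":74,"ug":{"axo":56,"e":3,"xg":66}}
After op 14 (remove /p/t): {"ls":[53],"p":{"nl":37,"w":30},"sfl":74,"ug":{"axo":56,"e":3,"xg":66}}
After op 15 (replace /sfl 47): {"ls":[53],"p":{"nl":37,"w":30},"sfl":47,"ug":{"axo":56,"e":3,"xg":66}}
After op 16 (remove /ug/axo): {"ls":[53],"p":{"nl":37,"w":30},"sfl":47,"ug":{"e":3,"xg":66}}
After op 17 (add /ug/e 24): {"ls":[53],"p":{"nl":37,"w":30},"sfl":47,"ug":{"e":24,"xg":66}}
After op 18 (add /ls/1 5): {"ls":[53,5],"p":{"nl":37,"w":30},"sfl":47,"ug":{"e":24,"xg":66}}
After op 19 (remove /p/w): {"ls":[53,5],"p":{"nl":37},"sfl":47,"ug":{"e":24,"xg":66}}
After op 20 (add /os 34): {"ls":[53,5],"os":34,"p":{"nl":37},"sfl":47,"ug":{"e":24,"xg":66}}
After op 21 (add /ls/2 29): {"ls":[53,5,29],"os":34,"p":{"nl":37},"sfl":47,"ug":{"e":24,"xg":66}}
After op 22 (add /p/ttm 86): {"ls":[53,5,29],"os":34,"p":{"nl":37,"ttm":86},"sfl":47,"ug":{"e":24,"xg":66}}
After op 23 (remove /ls/2): {"ls":[53,5],"os":34,"p":{"nl":37,"ttm":86},"sfl":47,"ug":{"e":24,"xg":66}}
After op 24 (remove /p/ttm): {"ls":[53,5],"os":34,"p":{"nl":37},"sfl":47,"ug":{"e":24,"xg":66}}
After op 25 (replace /p 64): {"ls":[53,5],"os":34,"p":64,"sfl":47,"ug":{"e":24,"xg":66}}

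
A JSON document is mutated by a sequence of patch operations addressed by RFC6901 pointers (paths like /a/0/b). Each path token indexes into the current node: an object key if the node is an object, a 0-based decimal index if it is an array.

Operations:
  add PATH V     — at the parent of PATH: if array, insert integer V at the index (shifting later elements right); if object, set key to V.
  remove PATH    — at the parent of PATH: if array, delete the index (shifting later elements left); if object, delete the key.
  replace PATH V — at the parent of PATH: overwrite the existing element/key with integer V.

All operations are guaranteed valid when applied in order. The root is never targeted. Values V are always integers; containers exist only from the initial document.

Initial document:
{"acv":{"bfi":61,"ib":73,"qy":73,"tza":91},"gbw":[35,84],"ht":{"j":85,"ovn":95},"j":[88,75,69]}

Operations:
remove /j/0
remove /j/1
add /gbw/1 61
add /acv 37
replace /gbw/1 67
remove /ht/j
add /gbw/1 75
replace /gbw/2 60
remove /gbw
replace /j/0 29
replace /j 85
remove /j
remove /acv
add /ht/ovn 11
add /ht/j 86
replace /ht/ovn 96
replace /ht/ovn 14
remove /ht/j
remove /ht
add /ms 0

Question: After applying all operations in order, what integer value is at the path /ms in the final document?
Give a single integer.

Answer: 0

Derivation:
After op 1 (remove /j/0): {"acv":{"bfi":61,"ib":73,"qy":73,"tza":91},"gbw":[35,84],"ht":{"j":85,"ovn":95},"j":[75,69]}
After op 2 (remove /j/1): {"acv":{"bfi":61,"ib":73,"qy":73,"tza":91},"gbw":[35,84],"ht":{"j":85,"ovn":95},"j":[75]}
After op 3 (add /gbw/1 61): {"acv":{"bfi":61,"ib":73,"qy":73,"tza":91},"gbw":[35,61,84],"ht":{"j":85,"ovn":95},"j":[75]}
After op 4 (add /acv 37): {"acv":37,"gbw":[35,61,84],"ht":{"j":85,"ovn":95},"j":[75]}
After op 5 (replace /gbw/1 67): {"acv":37,"gbw":[35,67,84],"ht":{"j":85,"ovn":95},"j":[75]}
After op 6 (remove /ht/j): {"acv":37,"gbw":[35,67,84],"ht":{"ovn":95},"j":[75]}
After op 7 (add /gbw/1 75): {"acv":37,"gbw":[35,75,67,84],"ht":{"ovn":95},"j":[75]}
After op 8 (replace /gbw/2 60): {"acv":37,"gbw":[35,75,60,84],"ht":{"ovn":95},"j":[75]}
After op 9 (remove /gbw): {"acv":37,"ht":{"ovn":95},"j":[75]}
After op 10 (replace /j/0 29): {"acv":37,"ht":{"ovn":95},"j":[29]}
After op 11 (replace /j 85): {"acv":37,"ht":{"ovn":95},"j":85}
After op 12 (remove /j): {"acv":37,"ht":{"ovn":95}}
After op 13 (remove /acv): {"ht":{"ovn":95}}
After op 14 (add /ht/ovn 11): {"ht":{"ovn":11}}
After op 15 (add /ht/j 86): {"ht":{"j":86,"ovn":11}}
After op 16 (replace /ht/ovn 96): {"ht":{"j":86,"ovn":96}}
After op 17 (replace /ht/ovn 14): {"ht":{"j":86,"ovn":14}}
After op 18 (remove /ht/j): {"ht":{"ovn":14}}
After op 19 (remove /ht): {}
After op 20 (add /ms 0): {"ms":0}
Value at /ms: 0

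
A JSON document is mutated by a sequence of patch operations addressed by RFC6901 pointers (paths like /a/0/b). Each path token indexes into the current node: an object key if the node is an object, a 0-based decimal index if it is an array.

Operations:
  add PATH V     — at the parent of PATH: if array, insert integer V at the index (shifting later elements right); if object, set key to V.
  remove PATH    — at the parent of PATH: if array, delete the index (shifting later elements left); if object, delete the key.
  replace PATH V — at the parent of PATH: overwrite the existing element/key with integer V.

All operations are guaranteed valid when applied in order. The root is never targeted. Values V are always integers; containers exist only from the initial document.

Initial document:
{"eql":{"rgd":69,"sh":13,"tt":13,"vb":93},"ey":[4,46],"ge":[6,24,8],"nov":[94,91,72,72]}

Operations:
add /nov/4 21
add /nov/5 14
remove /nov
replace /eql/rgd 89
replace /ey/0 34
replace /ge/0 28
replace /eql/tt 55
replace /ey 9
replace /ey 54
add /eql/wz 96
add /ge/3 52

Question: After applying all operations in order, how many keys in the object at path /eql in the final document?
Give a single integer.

Answer: 5

Derivation:
After op 1 (add /nov/4 21): {"eql":{"rgd":69,"sh":13,"tt":13,"vb":93},"ey":[4,46],"ge":[6,24,8],"nov":[94,91,72,72,21]}
After op 2 (add /nov/5 14): {"eql":{"rgd":69,"sh":13,"tt":13,"vb":93},"ey":[4,46],"ge":[6,24,8],"nov":[94,91,72,72,21,14]}
After op 3 (remove /nov): {"eql":{"rgd":69,"sh":13,"tt":13,"vb":93},"ey":[4,46],"ge":[6,24,8]}
After op 4 (replace /eql/rgd 89): {"eql":{"rgd":89,"sh":13,"tt":13,"vb":93},"ey":[4,46],"ge":[6,24,8]}
After op 5 (replace /ey/0 34): {"eql":{"rgd":89,"sh":13,"tt":13,"vb":93},"ey":[34,46],"ge":[6,24,8]}
After op 6 (replace /ge/0 28): {"eql":{"rgd":89,"sh":13,"tt":13,"vb":93},"ey":[34,46],"ge":[28,24,8]}
After op 7 (replace /eql/tt 55): {"eql":{"rgd":89,"sh":13,"tt":55,"vb":93},"ey":[34,46],"ge":[28,24,8]}
After op 8 (replace /ey 9): {"eql":{"rgd":89,"sh":13,"tt":55,"vb":93},"ey":9,"ge":[28,24,8]}
After op 9 (replace /ey 54): {"eql":{"rgd":89,"sh":13,"tt":55,"vb":93},"ey":54,"ge":[28,24,8]}
After op 10 (add /eql/wz 96): {"eql":{"rgd":89,"sh":13,"tt":55,"vb":93,"wz":96},"ey":54,"ge":[28,24,8]}
After op 11 (add /ge/3 52): {"eql":{"rgd":89,"sh":13,"tt":55,"vb":93,"wz":96},"ey":54,"ge":[28,24,8,52]}
Size at path /eql: 5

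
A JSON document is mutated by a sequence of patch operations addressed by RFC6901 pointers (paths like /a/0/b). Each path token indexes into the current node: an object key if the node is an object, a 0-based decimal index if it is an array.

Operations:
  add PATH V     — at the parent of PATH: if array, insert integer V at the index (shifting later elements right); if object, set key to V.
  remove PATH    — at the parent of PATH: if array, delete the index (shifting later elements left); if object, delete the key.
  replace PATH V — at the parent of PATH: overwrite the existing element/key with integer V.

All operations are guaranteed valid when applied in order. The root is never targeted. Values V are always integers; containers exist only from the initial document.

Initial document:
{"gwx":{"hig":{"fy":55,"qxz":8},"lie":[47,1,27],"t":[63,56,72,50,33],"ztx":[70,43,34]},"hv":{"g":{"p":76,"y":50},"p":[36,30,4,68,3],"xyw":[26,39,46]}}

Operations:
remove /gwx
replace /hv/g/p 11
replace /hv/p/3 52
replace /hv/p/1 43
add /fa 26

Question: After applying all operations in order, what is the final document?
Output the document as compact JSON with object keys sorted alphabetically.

Answer: {"fa":26,"hv":{"g":{"p":11,"y":50},"p":[36,43,4,52,3],"xyw":[26,39,46]}}

Derivation:
After op 1 (remove /gwx): {"hv":{"g":{"p":76,"y":50},"p":[36,30,4,68,3],"xyw":[26,39,46]}}
After op 2 (replace /hv/g/p 11): {"hv":{"g":{"p":11,"y":50},"p":[36,30,4,68,3],"xyw":[26,39,46]}}
After op 3 (replace /hv/p/3 52): {"hv":{"g":{"p":11,"y":50},"p":[36,30,4,52,3],"xyw":[26,39,46]}}
After op 4 (replace /hv/p/1 43): {"hv":{"g":{"p":11,"y":50},"p":[36,43,4,52,3],"xyw":[26,39,46]}}
After op 5 (add /fa 26): {"fa":26,"hv":{"g":{"p":11,"y":50},"p":[36,43,4,52,3],"xyw":[26,39,46]}}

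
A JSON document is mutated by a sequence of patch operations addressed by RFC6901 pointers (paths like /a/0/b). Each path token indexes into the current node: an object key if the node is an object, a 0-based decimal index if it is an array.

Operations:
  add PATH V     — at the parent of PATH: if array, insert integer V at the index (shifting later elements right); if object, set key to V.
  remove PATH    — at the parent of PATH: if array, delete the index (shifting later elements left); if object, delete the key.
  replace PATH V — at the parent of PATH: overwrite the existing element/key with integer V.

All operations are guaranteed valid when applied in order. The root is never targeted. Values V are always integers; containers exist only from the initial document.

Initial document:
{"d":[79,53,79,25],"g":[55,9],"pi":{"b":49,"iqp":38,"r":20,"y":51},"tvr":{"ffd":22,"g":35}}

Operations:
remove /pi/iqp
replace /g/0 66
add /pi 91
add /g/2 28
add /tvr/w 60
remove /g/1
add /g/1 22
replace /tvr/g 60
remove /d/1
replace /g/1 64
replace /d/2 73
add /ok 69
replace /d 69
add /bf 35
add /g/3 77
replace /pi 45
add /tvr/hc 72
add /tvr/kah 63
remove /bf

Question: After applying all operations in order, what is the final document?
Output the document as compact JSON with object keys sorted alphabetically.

After op 1 (remove /pi/iqp): {"d":[79,53,79,25],"g":[55,9],"pi":{"b":49,"r":20,"y":51},"tvr":{"ffd":22,"g":35}}
After op 2 (replace /g/0 66): {"d":[79,53,79,25],"g":[66,9],"pi":{"b":49,"r":20,"y":51},"tvr":{"ffd":22,"g":35}}
After op 3 (add /pi 91): {"d":[79,53,79,25],"g":[66,9],"pi":91,"tvr":{"ffd":22,"g":35}}
After op 4 (add /g/2 28): {"d":[79,53,79,25],"g":[66,9,28],"pi":91,"tvr":{"ffd":22,"g":35}}
After op 5 (add /tvr/w 60): {"d":[79,53,79,25],"g":[66,9,28],"pi":91,"tvr":{"ffd":22,"g":35,"w":60}}
After op 6 (remove /g/1): {"d":[79,53,79,25],"g":[66,28],"pi":91,"tvr":{"ffd":22,"g":35,"w":60}}
After op 7 (add /g/1 22): {"d":[79,53,79,25],"g":[66,22,28],"pi":91,"tvr":{"ffd":22,"g":35,"w":60}}
After op 8 (replace /tvr/g 60): {"d":[79,53,79,25],"g":[66,22,28],"pi":91,"tvr":{"ffd":22,"g":60,"w":60}}
After op 9 (remove /d/1): {"d":[79,79,25],"g":[66,22,28],"pi":91,"tvr":{"ffd":22,"g":60,"w":60}}
After op 10 (replace /g/1 64): {"d":[79,79,25],"g":[66,64,28],"pi":91,"tvr":{"ffd":22,"g":60,"w":60}}
After op 11 (replace /d/2 73): {"d":[79,79,73],"g":[66,64,28],"pi":91,"tvr":{"ffd":22,"g":60,"w":60}}
After op 12 (add /ok 69): {"d":[79,79,73],"g":[66,64,28],"ok":69,"pi":91,"tvr":{"ffd":22,"g":60,"w":60}}
After op 13 (replace /d 69): {"d":69,"g":[66,64,28],"ok":69,"pi":91,"tvr":{"ffd":22,"g":60,"w":60}}
After op 14 (add /bf 35): {"bf":35,"d":69,"g":[66,64,28],"ok":69,"pi":91,"tvr":{"ffd":22,"g":60,"w":60}}
After op 15 (add /g/3 77): {"bf":35,"d":69,"g":[66,64,28,77],"ok":69,"pi":91,"tvr":{"ffd":22,"g":60,"w":60}}
After op 16 (replace /pi 45): {"bf":35,"d":69,"g":[66,64,28,77],"ok":69,"pi":45,"tvr":{"ffd":22,"g":60,"w":60}}
After op 17 (add /tvr/hc 72): {"bf":35,"d":69,"g":[66,64,28,77],"ok":69,"pi":45,"tvr":{"ffd":22,"g":60,"hc":72,"w":60}}
After op 18 (add /tvr/kah 63): {"bf":35,"d":69,"g":[66,64,28,77],"ok":69,"pi":45,"tvr":{"ffd":22,"g":60,"hc":72,"kah":63,"w":60}}
After op 19 (remove /bf): {"d":69,"g":[66,64,28,77],"ok":69,"pi":45,"tvr":{"ffd":22,"g":60,"hc":72,"kah":63,"w":60}}

Answer: {"d":69,"g":[66,64,28,77],"ok":69,"pi":45,"tvr":{"ffd":22,"g":60,"hc":72,"kah":63,"w":60}}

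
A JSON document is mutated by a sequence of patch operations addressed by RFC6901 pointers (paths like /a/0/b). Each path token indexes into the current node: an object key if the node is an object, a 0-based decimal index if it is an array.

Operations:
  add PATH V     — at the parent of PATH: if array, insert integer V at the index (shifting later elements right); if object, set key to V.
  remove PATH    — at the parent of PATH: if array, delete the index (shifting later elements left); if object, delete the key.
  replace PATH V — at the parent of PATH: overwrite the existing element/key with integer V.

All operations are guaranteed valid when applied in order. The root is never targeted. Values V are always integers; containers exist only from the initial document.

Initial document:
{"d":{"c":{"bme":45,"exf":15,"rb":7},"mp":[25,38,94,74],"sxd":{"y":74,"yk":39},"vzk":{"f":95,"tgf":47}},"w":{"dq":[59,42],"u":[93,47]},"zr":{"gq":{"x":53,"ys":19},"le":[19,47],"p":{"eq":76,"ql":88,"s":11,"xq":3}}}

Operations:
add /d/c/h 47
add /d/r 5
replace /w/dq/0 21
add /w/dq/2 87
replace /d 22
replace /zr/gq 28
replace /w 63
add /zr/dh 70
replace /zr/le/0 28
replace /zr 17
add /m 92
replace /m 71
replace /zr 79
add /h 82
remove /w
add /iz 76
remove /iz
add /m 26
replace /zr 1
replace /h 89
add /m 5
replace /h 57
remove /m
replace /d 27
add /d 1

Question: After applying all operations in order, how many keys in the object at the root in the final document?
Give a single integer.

Answer: 3

Derivation:
After op 1 (add /d/c/h 47): {"d":{"c":{"bme":45,"exf":15,"h":47,"rb":7},"mp":[25,38,94,74],"sxd":{"y":74,"yk":39},"vzk":{"f":95,"tgf":47}},"w":{"dq":[59,42],"u":[93,47]},"zr":{"gq":{"x":53,"ys":19},"le":[19,47],"p":{"eq":76,"ql":88,"s":11,"xq":3}}}
After op 2 (add /d/r 5): {"d":{"c":{"bme":45,"exf":15,"h":47,"rb":7},"mp":[25,38,94,74],"r":5,"sxd":{"y":74,"yk":39},"vzk":{"f":95,"tgf":47}},"w":{"dq":[59,42],"u":[93,47]},"zr":{"gq":{"x":53,"ys":19},"le":[19,47],"p":{"eq":76,"ql":88,"s":11,"xq":3}}}
After op 3 (replace /w/dq/0 21): {"d":{"c":{"bme":45,"exf":15,"h":47,"rb":7},"mp":[25,38,94,74],"r":5,"sxd":{"y":74,"yk":39},"vzk":{"f":95,"tgf":47}},"w":{"dq":[21,42],"u":[93,47]},"zr":{"gq":{"x":53,"ys":19},"le":[19,47],"p":{"eq":76,"ql":88,"s":11,"xq":3}}}
After op 4 (add /w/dq/2 87): {"d":{"c":{"bme":45,"exf":15,"h":47,"rb":7},"mp":[25,38,94,74],"r":5,"sxd":{"y":74,"yk":39},"vzk":{"f":95,"tgf":47}},"w":{"dq":[21,42,87],"u":[93,47]},"zr":{"gq":{"x":53,"ys":19},"le":[19,47],"p":{"eq":76,"ql":88,"s":11,"xq":3}}}
After op 5 (replace /d 22): {"d":22,"w":{"dq":[21,42,87],"u":[93,47]},"zr":{"gq":{"x":53,"ys":19},"le":[19,47],"p":{"eq":76,"ql":88,"s":11,"xq":3}}}
After op 6 (replace /zr/gq 28): {"d":22,"w":{"dq":[21,42,87],"u":[93,47]},"zr":{"gq":28,"le":[19,47],"p":{"eq":76,"ql":88,"s":11,"xq":3}}}
After op 7 (replace /w 63): {"d":22,"w":63,"zr":{"gq":28,"le":[19,47],"p":{"eq":76,"ql":88,"s":11,"xq":3}}}
After op 8 (add /zr/dh 70): {"d":22,"w":63,"zr":{"dh":70,"gq":28,"le":[19,47],"p":{"eq":76,"ql":88,"s":11,"xq":3}}}
After op 9 (replace /zr/le/0 28): {"d":22,"w":63,"zr":{"dh":70,"gq":28,"le":[28,47],"p":{"eq":76,"ql":88,"s":11,"xq":3}}}
After op 10 (replace /zr 17): {"d":22,"w":63,"zr":17}
After op 11 (add /m 92): {"d":22,"m":92,"w":63,"zr":17}
After op 12 (replace /m 71): {"d":22,"m":71,"w":63,"zr":17}
After op 13 (replace /zr 79): {"d":22,"m":71,"w":63,"zr":79}
After op 14 (add /h 82): {"d":22,"h":82,"m":71,"w":63,"zr":79}
After op 15 (remove /w): {"d":22,"h":82,"m":71,"zr":79}
After op 16 (add /iz 76): {"d":22,"h":82,"iz":76,"m":71,"zr":79}
After op 17 (remove /iz): {"d":22,"h":82,"m":71,"zr":79}
After op 18 (add /m 26): {"d":22,"h":82,"m":26,"zr":79}
After op 19 (replace /zr 1): {"d":22,"h":82,"m":26,"zr":1}
After op 20 (replace /h 89): {"d":22,"h":89,"m":26,"zr":1}
After op 21 (add /m 5): {"d":22,"h":89,"m":5,"zr":1}
After op 22 (replace /h 57): {"d":22,"h":57,"m":5,"zr":1}
After op 23 (remove /m): {"d":22,"h":57,"zr":1}
After op 24 (replace /d 27): {"d":27,"h":57,"zr":1}
After op 25 (add /d 1): {"d":1,"h":57,"zr":1}
Size at the root: 3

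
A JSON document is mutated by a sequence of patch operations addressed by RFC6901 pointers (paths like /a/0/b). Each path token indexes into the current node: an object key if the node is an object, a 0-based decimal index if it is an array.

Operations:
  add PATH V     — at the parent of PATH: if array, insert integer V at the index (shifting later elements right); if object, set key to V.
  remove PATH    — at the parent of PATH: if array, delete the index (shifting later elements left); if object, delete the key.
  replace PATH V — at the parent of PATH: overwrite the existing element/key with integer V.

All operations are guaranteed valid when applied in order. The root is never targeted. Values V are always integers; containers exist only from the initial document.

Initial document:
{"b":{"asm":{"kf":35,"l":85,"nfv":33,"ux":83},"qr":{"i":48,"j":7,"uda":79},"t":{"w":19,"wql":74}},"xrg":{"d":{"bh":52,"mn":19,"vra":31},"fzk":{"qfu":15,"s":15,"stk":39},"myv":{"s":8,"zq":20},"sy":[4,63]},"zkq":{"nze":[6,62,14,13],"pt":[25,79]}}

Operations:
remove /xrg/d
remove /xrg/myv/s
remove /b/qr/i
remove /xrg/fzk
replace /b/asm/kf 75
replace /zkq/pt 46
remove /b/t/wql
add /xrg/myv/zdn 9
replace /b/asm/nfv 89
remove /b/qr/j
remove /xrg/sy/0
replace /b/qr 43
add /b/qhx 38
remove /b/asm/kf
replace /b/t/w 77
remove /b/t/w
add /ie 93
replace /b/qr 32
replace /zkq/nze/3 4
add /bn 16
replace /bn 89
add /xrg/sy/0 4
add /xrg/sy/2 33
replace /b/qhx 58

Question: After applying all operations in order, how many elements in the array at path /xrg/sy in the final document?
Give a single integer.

Answer: 3

Derivation:
After op 1 (remove /xrg/d): {"b":{"asm":{"kf":35,"l":85,"nfv":33,"ux":83},"qr":{"i":48,"j":7,"uda":79},"t":{"w":19,"wql":74}},"xrg":{"fzk":{"qfu":15,"s":15,"stk":39},"myv":{"s":8,"zq":20},"sy":[4,63]},"zkq":{"nze":[6,62,14,13],"pt":[25,79]}}
After op 2 (remove /xrg/myv/s): {"b":{"asm":{"kf":35,"l":85,"nfv":33,"ux":83},"qr":{"i":48,"j":7,"uda":79},"t":{"w":19,"wql":74}},"xrg":{"fzk":{"qfu":15,"s":15,"stk":39},"myv":{"zq":20},"sy":[4,63]},"zkq":{"nze":[6,62,14,13],"pt":[25,79]}}
After op 3 (remove /b/qr/i): {"b":{"asm":{"kf":35,"l":85,"nfv":33,"ux":83},"qr":{"j":7,"uda":79},"t":{"w":19,"wql":74}},"xrg":{"fzk":{"qfu":15,"s":15,"stk":39},"myv":{"zq":20},"sy":[4,63]},"zkq":{"nze":[6,62,14,13],"pt":[25,79]}}
After op 4 (remove /xrg/fzk): {"b":{"asm":{"kf":35,"l":85,"nfv":33,"ux":83},"qr":{"j":7,"uda":79},"t":{"w":19,"wql":74}},"xrg":{"myv":{"zq":20},"sy":[4,63]},"zkq":{"nze":[6,62,14,13],"pt":[25,79]}}
After op 5 (replace /b/asm/kf 75): {"b":{"asm":{"kf":75,"l":85,"nfv":33,"ux":83},"qr":{"j":7,"uda":79},"t":{"w":19,"wql":74}},"xrg":{"myv":{"zq":20},"sy":[4,63]},"zkq":{"nze":[6,62,14,13],"pt":[25,79]}}
After op 6 (replace /zkq/pt 46): {"b":{"asm":{"kf":75,"l":85,"nfv":33,"ux":83},"qr":{"j":7,"uda":79},"t":{"w":19,"wql":74}},"xrg":{"myv":{"zq":20},"sy":[4,63]},"zkq":{"nze":[6,62,14,13],"pt":46}}
After op 7 (remove /b/t/wql): {"b":{"asm":{"kf":75,"l":85,"nfv":33,"ux":83},"qr":{"j":7,"uda":79},"t":{"w":19}},"xrg":{"myv":{"zq":20},"sy":[4,63]},"zkq":{"nze":[6,62,14,13],"pt":46}}
After op 8 (add /xrg/myv/zdn 9): {"b":{"asm":{"kf":75,"l":85,"nfv":33,"ux":83},"qr":{"j":7,"uda":79},"t":{"w":19}},"xrg":{"myv":{"zdn":9,"zq":20},"sy":[4,63]},"zkq":{"nze":[6,62,14,13],"pt":46}}
After op 9 (replace /b/asm/nfv 89): {"b":{"asm":{"kf":75,"l":85,"nfv":89,"ux":83},"qr":{"j":7,"uda":79},"t":{"w":19}},"xrg":{"myv":{"zdn":9,"zq":20},"sy":[4,63]},"zkq":{"nze":[6,62,14,13],"pt":46}}
After op 10 (remove /b/qr/j): {"b":{"asm":{"kf":75,"l":85,"nfv":89,"ux":83},"qr":{"uda":79},"t":{"w":19}},"xrg":{"myv":{"zdn":9,"zq":20},"sy":[4,63]},"zkq":{"nze":[6,62,14,13],"pt":46}}
After op 11 (remove /xrg/sy/0): {"b":{"asm":{"kf":75,"l":85,"nfv":89,"ux":83},"qr":{"uda":79},"t":{"w":19}},"xrg":{"myv":{"zdn":9,"zq":20},"sy":[63]},"zkq":{"nze":[6,62,14,13],"pt":46}}
After op 12 (replace /b/qr 43): {"b":{"asm":{"kf":75,"l":85,"nfv":89,"ux":83},"qr":43,"t":{"w":19}},"xrg":{"myv":{"zdn":9,"zq":20},"sy":[63]},"zkq":{"nze":[6,62,14,13],"pt":46}}
After op 13 (add /b/qhx 38): {"b":{"asm":{"kf":75,"l":85,"nfv":89,"ux":83},"qhx":38,"qr":43,"t":{"w":19}},"xrg":{"myv":{"zdn":9,"zq":20},"sy":[63]},"zkq":{"nze":[6,62,14,13],"pt":46}}
After op 14 (remove /b/asm/kf): {"b":{"asm":{"l":85,"nfv":89,"ux":83},"qhx":38,"qr":43,"t":{"w":19}},"xrg":{"myv":{"zdn":9,"zq":20},"sy":[63]},"zkq":{"nze":[6,62,14,13],"pt":46}}
After op 15 (replace /b/t/w 77): {"b":{"asm":{"l":85,"nfv":89,"ux":83},"qhx":38,"qr":43,"t":{"w":77}},"xrg":{"myv":{"zdn":9,"zq":20},"sy":[63]},"zkq":{"nze":[6,62,14,13],"pt":46}}
After op 16 (remove /b/t/w): {"b":{"asm":{"l":85,"nfv":89,"ux":83},"qhx":38,"qr":43,"t":{}},"xrg":{"myv":{"zdn":9,"zq":20},"sy":[63]},"zkq":{"nze":[6,62,14,13],"pt":46}}
After op 17 (add /ie 93): {"b":{"asm":{"l":85,"nfv":89,"ux":83},"qhx":38,"qr":43,"t":{}},"ie":93,"xrg":{"myv":{"zdn":9,"zq":20},"sy":[63]},"zkq":{"nze":[6,62,14,13],"pt":46}}
After op 18 (replace /b/qr 32): {"b":{"asm":{"l":85,"nfv":89,"ux":83},"qhx":38,"qr":32,"t":{}},"ie":93,"xrg":{"myv":{"zdn":9,"zq":20},"sy":[63]},"zkq":{"nze":[6,62,14,13],"pt":46}}
After op 19 (replace /zkq/nze/3 4): {"b":{"asm":{"l":85,"nfv":89,"ux":83},"qhx":38,"qr":32,"t":{}},"ie":93,"xrg":{"myv":{"zdn":9,"zq":20},"sy":[63]},"zkq":{"nze":[6,62,14,4],"pt":46}}
After op 20 (add /bn 16): {"b":{"asm":{"l":85,"nfv":89,"ux":83},"qhx":38,"qr":32,"t":{}},"bn":16,"ie":93,"xrg":{"myv":{"zdn":9,"zq":20},"sy":[63]},"zkq":{"nze":[6,62,14,4],"pt":46}}
After op 21 (replace /bn 89): {"b":{"asm":{"l":85,"nfv":89,"ux":83},"qhx":38,"qr":32,"t":{}},"bn":89,"ie":93,"xrg":{"myv":{"zdn":9,"zq":20},"sy":[63]},"zkq":{"nze":[6,62,14,4],"pt":46}}
After op 22 (add /xrg/sy/0 4): {"b":{"asm":{"l":85,"nfv":89,"ux":83},"qhx":38,"qr":32,"t":{}},"bn":89,"ie":93,"xrg":{"myv":{"zdn":9,"zq":20},"sy":[4,63]},"zkq":{"nze":[6,62,14,4],"pt":46}}
After op 23 (add /xrg/sy/2 33): {"b":{"asm":{"l":85,"nfv":89,"ux":83},"qhx":38,"qr":32,"t":{}},"bn":89,"ie":93,"xrg":{"myv":{"zdn":9,"zq":20},"sy":[4,63,33]},"zkq":{"nze":[6,62,14,4],"pt":46}}
After op 24 (replace /b/qhx 58): {"b":{"asm":{"l":85,"nfv":89,"ux":83},"qhx":58,"qr":32,"t":{}},"bn":89,"ie":93,"xrg":{"myv":{"zdn":9,"zq":20},"sy":[4,63,33]},"zkq":{"nze":[6,62,14,4],"pt":46}}
Size at path /xrg/sy: 3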